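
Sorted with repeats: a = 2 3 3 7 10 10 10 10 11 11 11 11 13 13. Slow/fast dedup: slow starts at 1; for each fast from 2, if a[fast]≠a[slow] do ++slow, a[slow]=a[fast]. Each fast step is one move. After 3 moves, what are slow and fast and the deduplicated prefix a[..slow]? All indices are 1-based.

(s=1,f=2) a[fast]=3≠a[slow]=2 write a[2]=3 → slow++,fast++
(s=2,f=3) a[fast]=3=a[slow] dup → fast++
(s=2,f=4) a[fast]=7≠a[slow]=3 write a[3]=7 → slow++,fast++

slow=3, fast=5, prefix=[2, 3, 7]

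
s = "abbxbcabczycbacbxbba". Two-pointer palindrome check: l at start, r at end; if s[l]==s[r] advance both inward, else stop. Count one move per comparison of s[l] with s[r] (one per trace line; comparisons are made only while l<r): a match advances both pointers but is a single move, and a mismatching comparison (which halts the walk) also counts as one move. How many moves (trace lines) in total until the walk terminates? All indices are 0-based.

l=0 r=19: 'a'=='a', l++,r--
l=1 r=18: 'b'=='b', l++,r--
l=2 r=17: 'b'=='b', l++,r--
l=3 r=16: 'x'=='x', l++,r--
l=4 r=15: 'b'=='b', l++,r--
l=5 r=14: 'c'=='c', l++,r--
l=6 r=13: 'a'=='a', l++,r--
l=7 r=12: 'b'=='b', l++,r--
l=8 r=11: 'c'=='c', l++,r--
l=9 r=10: 'z'!='y', stop

10 moves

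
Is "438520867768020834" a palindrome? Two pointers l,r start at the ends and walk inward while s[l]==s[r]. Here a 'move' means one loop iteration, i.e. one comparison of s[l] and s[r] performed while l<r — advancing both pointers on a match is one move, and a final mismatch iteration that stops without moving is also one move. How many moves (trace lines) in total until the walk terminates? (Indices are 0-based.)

l=0 r=17: '4'=='4', l++,r--
l=1 r=16: '3'=='3', l++,r--
l=2 r=15: '8'=='8', l++,r--
l=3 r=14: '5'!='0', stop

4 moves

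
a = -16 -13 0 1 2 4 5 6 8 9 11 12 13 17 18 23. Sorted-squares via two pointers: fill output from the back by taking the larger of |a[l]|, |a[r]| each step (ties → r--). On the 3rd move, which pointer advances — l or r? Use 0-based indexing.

r

[0,15] |-16|<=|23| out[15]=529 → r--
[0,14] |-16|<=|18| out[14]=324 → r--
[0,13] |-16|<=|17| out[13]=289 → r--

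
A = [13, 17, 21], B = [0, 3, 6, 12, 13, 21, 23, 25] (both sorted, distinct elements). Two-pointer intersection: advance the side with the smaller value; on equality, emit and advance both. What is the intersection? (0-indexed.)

[i=0,j=0] 13>0 → j++
[i=0,j=1] 13>3 → j++
[i=0,j=2] 13>6 → j++
[i=0,j=3] 13>12 → j++
[i=0,j=4] 13==13 emit → i++,j++
[i=1,j=5] 17<21 → i++
[i=2,j=5] 21==21 emit → i++,j++

intersection = [13, 21]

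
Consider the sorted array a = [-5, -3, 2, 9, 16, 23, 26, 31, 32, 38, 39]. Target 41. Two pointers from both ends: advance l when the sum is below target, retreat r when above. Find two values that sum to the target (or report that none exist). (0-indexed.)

l=0 r=10: -5+39=34 <41, l++
l=1 r=10: -3+39=36 <41, l++
l=2 r=10: 2+39=41, found

(2, 39)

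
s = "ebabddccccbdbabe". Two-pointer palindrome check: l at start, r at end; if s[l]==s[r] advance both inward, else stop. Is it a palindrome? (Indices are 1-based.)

l=1 r=16: 'e'=='e', l++,r--
l=2 r=15: 'b'=='b', l++,r--
l=3 r=14: 'a'=='a', l++,r--
l=4 r=13: 'b'=='b', l++,r--
l=5 r=12: 'd'=='d', l++,r--
l=6 r=11: 'd'!='b', stop

not a palindrome (mismatch at 6,11)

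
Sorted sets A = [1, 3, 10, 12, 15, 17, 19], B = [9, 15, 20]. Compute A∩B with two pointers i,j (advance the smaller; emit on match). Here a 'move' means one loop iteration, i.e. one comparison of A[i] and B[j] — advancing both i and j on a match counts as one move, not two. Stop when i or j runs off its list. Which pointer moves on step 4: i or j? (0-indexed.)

i

i=0 j=0: 1<9, i++
i=1 j=0: 3<9, i++
i=2 j=0: 10>9, j++
i=2 j=1: 10<15, i++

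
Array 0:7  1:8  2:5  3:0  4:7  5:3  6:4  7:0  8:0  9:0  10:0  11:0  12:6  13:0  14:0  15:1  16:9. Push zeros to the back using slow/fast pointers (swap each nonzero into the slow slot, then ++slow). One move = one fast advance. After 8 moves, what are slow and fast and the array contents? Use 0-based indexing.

(s=0,f=0) a[fast]=7≠0 swap→a[0]=7 → slow++,fast++
(s=1,f=1) a[fast]=8≠0 swap→a[1]=8 → slow++,fast++
(s=2,f=2) a[fast]=5≠0 swap→a[2]=5 → slow++,fast++
(s=3,f=3) a[fast]=0 → fast++
(s=3,f=4) a[fast]=7≠0 swap→a[3]=7 → slow++,fast++
(s=4,f=5) a[fast]=3≠0 swap→a[4]=3 → slow++,fast++
(s=5,f=6) a[fast]=4≠0 swap→a[5]=4 → slow++,fast++
(s=6,f=7) a[fast]=0 → fast++

slow=6, fast=8, a=[7, 8, 5, 7, 3, 4, 0, 0, 0, 0, 0, 0, 6, 0, 0, 1, 9]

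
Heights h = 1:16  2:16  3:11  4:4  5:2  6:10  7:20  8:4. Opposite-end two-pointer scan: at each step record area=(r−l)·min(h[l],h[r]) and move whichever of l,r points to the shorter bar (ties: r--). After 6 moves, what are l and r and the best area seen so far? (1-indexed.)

[1,8] min(16,4)*7=28 best=28 * → r--
[1,7] min(16,20)*6=96 best=96 * → l++
[2,7] min(16,20)*5=80 best=96 → l++
[3,7] min(11,20)*4=44 best=96 → l++
[4,7] min(4,20)*3=12 best=96 → l++
[5,7] min(2,20)*2=4 best=96 → l++

l=6, r=7, best area=96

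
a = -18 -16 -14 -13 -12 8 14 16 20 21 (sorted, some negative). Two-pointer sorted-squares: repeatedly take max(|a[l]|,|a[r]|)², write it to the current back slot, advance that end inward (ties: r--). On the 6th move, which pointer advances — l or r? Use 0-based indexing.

r

[0,9] |-18|<=|21| out[9]=441 → r--
[0,8] |-18|<=|20| out[8]=400 → r--
[0,7] |-18|>|16| out[7]=324 → l++
[1,7] |-16|<=|16| out[6]=256 → r--
[1,6] |-16|>|14| out[5]=256 → l++
[2,6] |-14|<=|14| out[4]=196 → r--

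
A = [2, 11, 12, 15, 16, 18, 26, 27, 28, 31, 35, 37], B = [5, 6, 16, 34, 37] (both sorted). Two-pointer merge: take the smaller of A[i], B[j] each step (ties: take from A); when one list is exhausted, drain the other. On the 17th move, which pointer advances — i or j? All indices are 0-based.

[i=0,j=0] A[i]=2<=B[j]=5 take 2 → i++
[i=1,j=0] A[i]=11>B[j]=5 take 5 → j++
[i=1,j=1] A[i]=11>B[j]=6 take 6 → j++
[i=1,j=2] A[i]=11<=B[j]=16 take 11 → i++
[i=2,j=2] A[i]=12<=B[j]=16 take 12 → i++
[i=3,j=2] A[i]=15<=B[j]=16 take 15 → i++
[i=4,j=2] A[i]=16<=B[j]=16 take 16 → i++
[i=5,j=2] A[i]=18>B[j]=16 take 16 → j++
[i=5,j=3] A[i]=18<=B[j]=34 take 18 → i++
[i=6,j=3] A[i]=26<=B[j]=34 take 26 → i++
[i=7,j=3] A[i]=27<=B[j]=34 take 27 → i++
[i=8,j=3] A[i]=28<=B[j]=34 take 28 → i++
[i=9,j=3] A[i]=31<=B[j]=34 take 31 → i++
[i=10,j=3] A[i]=35>B[j]=34 take 34 → j++
[i=10,j=4] A[i]=35<=B[j]=37 take 35 → i++
[i=11,j=4] A[i]=37<=B[j]=37 take 37 → i++
[i=12,j=4] A done, take B[j]=37 → j++

j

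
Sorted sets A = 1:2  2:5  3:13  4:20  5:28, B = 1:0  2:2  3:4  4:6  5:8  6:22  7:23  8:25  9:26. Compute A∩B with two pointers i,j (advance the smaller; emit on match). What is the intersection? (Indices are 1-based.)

[i=1,j=1] 2>0 → j++
[i=1,j=2] 2==2 emit → i++,j++
[i=2,j=3] 5>4 → j++
[i=2,j=4] 5<6 → i++
[i=3,j=4] 13>6 → j++
[i=3,j=5] 13>8 → j++
[i=3,j=6] 13<22 → i++
[i=4,j=6] 20<22 → i++
[i=5,j=6] 28>22 → j++
[i=5,j=7] 28>23 → j++
[i=5,j=8] 28>25 → j++
[i=5,j=9] 28>26 → j++

intersection = [2]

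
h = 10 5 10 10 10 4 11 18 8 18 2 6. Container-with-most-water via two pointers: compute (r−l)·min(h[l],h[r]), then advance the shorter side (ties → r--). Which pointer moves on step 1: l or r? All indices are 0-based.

r

[0,11] min(10,6)*11=66 best=66 * → r--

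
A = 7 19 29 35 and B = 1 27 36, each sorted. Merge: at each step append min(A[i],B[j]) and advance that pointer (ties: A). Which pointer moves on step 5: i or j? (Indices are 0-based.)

[i=0,j=0] A[i]=7>B[j]=1 take 1 → j++
[i=0,j=1] A[i]=7<=B[j]=27 take 7 → i++
[i=1,j=1] A[i]=19<=B[j]=27 take 19 → i++
[i=2,j=1] A[i]=29>B[j]=27 take 27 → j++
[i=2,j=2] A[i]=29<=B[j]=36 take 29 → i++

i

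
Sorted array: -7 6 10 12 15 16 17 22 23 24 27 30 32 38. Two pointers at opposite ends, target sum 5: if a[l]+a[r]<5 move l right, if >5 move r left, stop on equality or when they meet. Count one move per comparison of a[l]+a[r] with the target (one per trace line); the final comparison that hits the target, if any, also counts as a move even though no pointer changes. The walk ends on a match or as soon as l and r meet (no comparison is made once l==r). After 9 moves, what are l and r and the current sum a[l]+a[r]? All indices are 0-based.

[0,13] -7+38=31 >5 → r--
[0,12] -7+32=25 >5 → r--
[0,11] -7+30=23 >5 → r--
[0,10] -7+27=20 >5 → r--
[0,9] -7+24=17 >5 → r--
[0,8] -7+23=16 >5 → r--
[0,7] -7+22=15 >5 → r--
[0,6] -7+17=10 >5 → r--
[0,5] -7+16=9 >5 → r--

l=0, r=4, sum=8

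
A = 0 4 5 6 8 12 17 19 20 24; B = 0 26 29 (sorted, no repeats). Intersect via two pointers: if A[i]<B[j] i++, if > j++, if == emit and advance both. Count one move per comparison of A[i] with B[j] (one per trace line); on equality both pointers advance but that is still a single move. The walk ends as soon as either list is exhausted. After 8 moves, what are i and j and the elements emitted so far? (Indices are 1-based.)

[i=1,j=1] 0==0 emit → i++,j++
[i=2,j=2] 4<26 → i++
[i=3,j=2] 5<26 → i++
[i=4,j=2] 6<26 → i++
[i=5,j=2] 8<26 → i++
[i=6,j=2] 12<26 → i++
[i=7,j=2] 17<26 → i++
[i=8,j=2] 19<26 → i++

i=9, j=2, emitted=[0]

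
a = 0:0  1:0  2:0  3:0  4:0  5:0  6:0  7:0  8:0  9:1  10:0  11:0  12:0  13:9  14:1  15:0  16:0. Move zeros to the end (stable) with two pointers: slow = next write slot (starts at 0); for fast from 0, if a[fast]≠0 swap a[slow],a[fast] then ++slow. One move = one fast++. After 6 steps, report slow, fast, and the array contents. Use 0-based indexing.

slow=0 fast=0: a[fast]=0, fast++
slow=0 fast=1: a[fast]=0, fast++
slow=0 fast=2: a[fast]=0, fast++
slow=0 fast=3: a[fast]=0, fast++
slow=0 fast=4: a[fast]=0, fast++
slow=0 fast=5: a[fast]=0, fast++

slow=0, fast=6, a=[0, 0, 0, 0, 0, 0, 0, 0, 0, 1, 0, 0, 0, 9, 1, 0, 0]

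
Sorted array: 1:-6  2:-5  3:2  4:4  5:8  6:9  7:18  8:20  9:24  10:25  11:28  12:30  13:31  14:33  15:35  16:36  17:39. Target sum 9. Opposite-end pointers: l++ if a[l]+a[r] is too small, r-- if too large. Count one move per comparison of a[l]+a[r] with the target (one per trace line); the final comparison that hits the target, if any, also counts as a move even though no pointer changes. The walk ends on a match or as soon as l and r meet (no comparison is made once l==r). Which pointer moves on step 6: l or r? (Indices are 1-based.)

r

l=1 r=17: -6+39=33 >9, r--
l=1 r=16: -6+36=30 >9, r--
l=1 r=15: -6+35=29 >9, r--
l=1 r=14: -6+33=27 >9, r--
l=1 r=13: -6+31=25 >9, r--
l=1 r=12: -6+30=24 >9, r--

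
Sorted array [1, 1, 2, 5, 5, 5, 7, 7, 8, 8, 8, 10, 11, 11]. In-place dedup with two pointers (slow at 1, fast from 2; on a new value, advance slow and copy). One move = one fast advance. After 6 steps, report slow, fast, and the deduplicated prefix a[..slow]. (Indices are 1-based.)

slow=1 fast=2: a[fast]=1=a[slow] dup, fast++
slow=1 fast=3: a[fast]=2≠a[slow]=1 write a[2]=2, slow++,fast++
slow=2 fast=4: a[fast]=5≠a[slow]=2 write a[3]=5, slow++,fast++
slow=3 fast=5: a[fast]=5=a[slow] dup, fast++
slow=3 fast=6: a[fast]=5=a[slow] dup, fast++
slow=3 fast=7: a[fast]=7≠a[slow]=5 write a[4]=7, slow++,fast++

slow=4, fast=8, prefix=[1, 2, 5, 7]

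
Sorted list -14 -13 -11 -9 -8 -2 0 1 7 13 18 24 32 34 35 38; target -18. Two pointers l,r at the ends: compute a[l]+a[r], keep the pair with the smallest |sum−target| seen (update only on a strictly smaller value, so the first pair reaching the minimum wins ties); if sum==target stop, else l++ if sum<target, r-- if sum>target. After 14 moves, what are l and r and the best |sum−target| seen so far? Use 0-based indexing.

l=3, r=4, best |Δ|=1

l=0 r=15: -14+38=24 d=42 *, r--
l=0 r=14: -14+35=21 d=39 *, r--
l=0 r=13: -14+34=20 d=38 *, r--
l=0 r=12: -14+32=18 d=36 *, r--
l=0 r=11: -14+24=10 d=28 *, r--
l=0 r=10: -14+18=4 d=22 *, r--
l=0 r=9: -14+13=-1 d=17 *, r--
l=0 r=8: -14+7=-7 d=11 *, r--
l=0 r=7: -14+1=-13 d=5 *, r--
l=0 r=6: -14+0=-14 d=4 *, r--
l=0 r=5: -14+-2=-16 d=2 *, r--
l=0 r=4: -14+-8=-22 d=4, l++
l=1 r=4: -13+-8=-21 d=3, l++
l=2 r=4: -11+-8=-19 d=1 *, l++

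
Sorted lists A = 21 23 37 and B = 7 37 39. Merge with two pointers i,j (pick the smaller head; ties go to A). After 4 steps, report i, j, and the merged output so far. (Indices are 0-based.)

i=0 j=0: A[i]=21>B[j]=7 take 7, j++
i=0 j=1: A[i]=21<=B[j]=37 take 21, i++
i=1 j=1: A[i]=23<=B[j]=37 take 23, i++
i=2 j=1: A[i]=37<=B[j]=37 take 37, i++

i=3, j=1, merged so far=[7, 21, 23, 37]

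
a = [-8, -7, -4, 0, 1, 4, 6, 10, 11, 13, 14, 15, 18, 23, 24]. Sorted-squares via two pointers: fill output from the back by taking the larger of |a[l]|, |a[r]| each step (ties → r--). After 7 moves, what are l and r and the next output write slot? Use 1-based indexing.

l=1 r=15: |-8|<=|24| out[15]=576, r--
l=1 r=14: |-8|<=|23| out[14]=529, r--
l=1 r=13: |-8|<=|18| out[13]=324, r--
l=1 r=12: |-8|<=|15| out[12]=225, r--
l=1 r=11: |-8|<=|14| out[11]=196, r--
l=1 r=10: |-8|<=|13| out[10]=169, r--
l=1 r=9: |-8|<=|11| out[9]=121, r--

l=1, r=8, next write slot=8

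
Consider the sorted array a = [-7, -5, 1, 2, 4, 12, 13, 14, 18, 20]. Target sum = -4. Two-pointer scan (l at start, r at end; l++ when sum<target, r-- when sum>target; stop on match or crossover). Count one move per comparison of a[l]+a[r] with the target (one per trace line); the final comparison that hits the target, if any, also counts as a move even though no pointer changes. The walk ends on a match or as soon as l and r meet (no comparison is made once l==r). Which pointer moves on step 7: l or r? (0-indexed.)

l=0 r=9: -7+20=13 >-4, r--
l=0 r=8: -7+18=11 >-4, r--
l=0 r=7: -7+14=7 >-4, r--
l=0 r=6: -7+13=6 >-4, r--
l=0 r=5: -7+12=5 >-4, r--
l=0 r=4: -7+4=-3 >-4, r--
l=0 r=3: -7+2=-5 <-4, l++

l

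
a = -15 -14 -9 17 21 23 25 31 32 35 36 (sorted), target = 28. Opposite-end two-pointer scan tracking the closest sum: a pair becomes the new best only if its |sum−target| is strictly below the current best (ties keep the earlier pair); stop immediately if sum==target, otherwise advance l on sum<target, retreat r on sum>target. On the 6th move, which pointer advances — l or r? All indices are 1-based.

l=1 r=11: -15+36=21 d=7 *, l++
l=2 r=11: -14+36=22 d=6 *, l++
l=3 r=11: -9+36=27 d=1 *, l++
l=4 r=11: 17+36=53 d=25, r--
l=4 r=10: 17+35=52 d=24, r--
l=4 r=9: 17+32=49 d=21, r--

r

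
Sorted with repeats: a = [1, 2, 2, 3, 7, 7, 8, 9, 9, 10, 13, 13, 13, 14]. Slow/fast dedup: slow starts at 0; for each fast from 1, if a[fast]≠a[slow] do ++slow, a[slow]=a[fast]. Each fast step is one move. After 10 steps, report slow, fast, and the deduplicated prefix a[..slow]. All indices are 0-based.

(s=0,f=1) a[fast]=2≠a[slow]=1 write a[1]=2 → slow++,fast++
(s=1,f=2) a[fast]=2=a[slow] dup → fast++
(s=1,f=3) a[fast]=3≠a[slow]=2 write a[2]=3 → slow++,fast++
(s=2,f=4) a[fast]=7≠a[slow]=3 write a[3]=7 → slow++,fast++
(s=3,f=5) a[fast]=7=a[slow] dup → fast++
(s=3,f=6) a[fast]=8≠a[slow]=7 write a[4]=8 → slow++,fast++
(s=4,f=7) a[fast]=9≠a[slow]=8 write a[5]=9 → slow++,fast++
(s=5,f=8) a[fast]=9=a[slow] dup → fast++
(s=5,f=9) a[fast]=10≠a[slow]=9 write a[6]=10 → slow++,fast++
(s=6,f=10) a[fast]=13≠a[slow]=10 write a[7]=13 → slow++,fast++

slow=7, fast=11, prefix=[1, 2, 3, 7, 8, 9, 10, 13]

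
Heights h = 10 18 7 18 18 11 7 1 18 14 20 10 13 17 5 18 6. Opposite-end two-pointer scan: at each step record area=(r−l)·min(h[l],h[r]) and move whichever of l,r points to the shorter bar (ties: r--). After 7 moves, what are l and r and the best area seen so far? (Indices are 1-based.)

l=2, r=11, best area=252

[1,17] min(10,6)*16=96 best=96 * → r--
[1,16] min(10,18)*15=150 best=150 * → l++
[2,16] min(18,18)*14=252 best=252 * → r--
[2,15] min(18,5)*13=65 best=252 → r--
[2,14] min(18,17)*12=204 best=252 → r--
[2,13] min(18,13)*11=143 best=252 → r--
[2,12] min(18,10)*10=100 best=252 → r--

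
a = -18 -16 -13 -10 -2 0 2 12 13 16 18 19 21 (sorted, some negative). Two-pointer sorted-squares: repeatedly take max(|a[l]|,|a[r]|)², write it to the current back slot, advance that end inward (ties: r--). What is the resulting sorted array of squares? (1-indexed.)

l=1 r=13: |-18|<=|21| out[13]=441, r--
l=1 r=12: |-18|<=|19| out[12]=361, r--
l=1 r=11: |-18|<=|18| out[11]=324, r--
l=1 r=10: |-18|>|16| out[10]=324, l++
l=2 r=10: |-16|<=|16| out[9]=256, r--
l=2 r=9: |-16|>|13| out[8]=256, l++
l=3 r=9: |-13|<=|13| out[7]=169, r--
l=3 r=8: |-13|>|12| out[6]=169, l++
l=4 r=8: |-10|<=|12| out[5]=144, r--
l=4 r=7: |-10|>|2| out[4]=100, l++
l=5 r=7: |-2|<=|2| out[3]=4, r--
l=5 r=6: |-2|>|0| out[2]=4, l++
l=6 r=6: |0|<=|0| out[1]=0, r--

[0, 4, 4, 100, 144, 169, 169, 256, 256, 324, 324, 361, 441]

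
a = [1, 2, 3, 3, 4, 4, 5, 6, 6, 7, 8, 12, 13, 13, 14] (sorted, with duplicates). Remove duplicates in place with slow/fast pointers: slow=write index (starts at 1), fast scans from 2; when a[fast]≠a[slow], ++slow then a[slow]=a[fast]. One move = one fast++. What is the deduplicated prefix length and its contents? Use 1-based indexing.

length 11; prefix = [1, 2, 3, 4, 5, 6, 7, 8, 12, 13, 14]

(s=1,f=2) a[fast]=2≠a[slow]=1 write a[2]=2 → slow++,fast++
(s=2,f=3) a[fast]=3≠a[slow]=2 write a[3]=3 → slow++,fast++
(s=3,f=4) a[fast]=3=a[slow] dup → fast++
(s=3,f=5) a[fast]=4≠a[slow]=3 write a[4]=4 → slow++,fast++
(s=4,f=6) a[fast]=4=a[slow] dup → fast++
(s=4,f=7) a[fast]=5≠a[slow]=4 write a[5]=5 → slow++,fast++
(s=5,f=8) a[fast]=6≠a[slow]=5 write a[6]=6 → slow++,fast++
(s=6,f=9) a[fast]=6=a[slow] dup → fast++
(s=6,f=10) a[fast]=7≠a[slow]=6 write a[7]=7 → slow++,fast++
(s=7,f=11) a[fast]=8≠a[slow]=7 write a[8]=8 → slow++,fast++
(s=8,f=12) a[fast]=12≠a[slow]=8 write a[9]=12 → slow++,fast++
(s=9,f=13) a[fast]=13≠a[slow]=12 write a[10]=13 → slow++,fast++
(s=10,f=14) a[fast]=13=a[slow] dup → fast++
(s=10,f=15) a[fast]=14≠a[slow]=13 write a[11]=14 → slow++,fast++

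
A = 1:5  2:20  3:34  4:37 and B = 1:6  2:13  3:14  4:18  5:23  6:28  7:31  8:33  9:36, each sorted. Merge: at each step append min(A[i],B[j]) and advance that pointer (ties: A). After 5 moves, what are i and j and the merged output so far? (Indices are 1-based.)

i=2, j=5, merged so far=[5, 6, 13, 14, 18]

[i=1,j=1] A[i]=5<=B[j]=6 take 5 → i++
[i=2,j=1] A[i]=20>B[j]=6 take 6 → j++
[i=2,j=2] A[i]=20>B[j]=13 take 13 → j++
[i=2,j=3] A[i]=20>B[j]=14 take 14 → j++
[i=2,j=4] A[i]=20>B[j]=18 take 18 → j++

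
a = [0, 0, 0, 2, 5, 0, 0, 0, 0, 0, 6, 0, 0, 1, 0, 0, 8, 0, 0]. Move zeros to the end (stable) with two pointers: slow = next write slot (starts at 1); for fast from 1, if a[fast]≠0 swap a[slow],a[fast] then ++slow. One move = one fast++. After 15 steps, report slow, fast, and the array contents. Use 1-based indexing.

slow=1 fast=1: a[fast]=0, fast++
slow=1 fast=2: a[fast]=0, fast++
slow=1 fast=3: a[fast]=0, fast++
slow=1 fast=4: a[fast]=2≠0 swap→a[1]=2, slow++,fast++
slow=2 fast=5: a[fast]=5≠0 swap→a[2]=5, slow++,fast++
slow=3 fast=6: a[fast]=0, fast++
slow=3 fast=7: a[fast]=0, fast++
slow=3 fast=8: a[fast]=0, fast++
slow=3 fast=9: a[fast]=0, fast++
slow=3 fast=10: a[fast]=0, fast++
slow=3 fast=11: a[fast]=6≠0 swap→a[3]=6, slow++,fast++
slow=4 fast=12: a[fast]=0, fast++
slow=4 fast=13: a[fast]=0, fast++
slow=4 fast=14: a[fast]=1≠0 swap→a[4]=1, slow++,fast++
slow=5 fast=15: a[fast]=0, fast++

slow=5, fast=16, a=[2, 5, 6, 1, 0, 0, 0, 0, 0, 0, 0, 0, 0, 0, 0, 0, 8, 0, 0]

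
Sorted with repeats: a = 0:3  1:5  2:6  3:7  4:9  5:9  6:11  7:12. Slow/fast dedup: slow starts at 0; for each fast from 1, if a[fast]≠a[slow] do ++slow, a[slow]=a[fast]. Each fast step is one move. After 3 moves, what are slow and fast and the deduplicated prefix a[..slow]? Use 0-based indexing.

slow=3, fast=4, prefix=[3, 5, 6, 7]

(s=0,f=1) a[fast]=5≠a[slow]=3 write a[1]=5 → slow++,fast++
(s=1,f=2) a[fast]=6≠a[slow]=5 write a[2]=6 → slow++,fast++
(s=2,f=3) a[fast]=7≠a[slow]=6 write a[3]=7 → slow++,fast++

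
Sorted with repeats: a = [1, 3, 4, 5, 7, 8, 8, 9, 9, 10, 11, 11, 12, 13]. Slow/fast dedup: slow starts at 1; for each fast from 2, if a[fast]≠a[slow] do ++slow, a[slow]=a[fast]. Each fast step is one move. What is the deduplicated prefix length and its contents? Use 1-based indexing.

(s=1,f=2) a[fast]=3≠a[slow]=1 write a[2]=3 → slow++,fast++
(s=2,f=3) a[fast]=4≠a[slow]=3 write a[3]=4 → slow++,fast++
(s=3,f=4) a[fast]=5≠a[slow]=4 write a[4]=5 → slow++,fast++
(s=4,f=5) a[fast]=7≠a[slow]=5 write a[5]=7 → slow++,fast++
(s=5,f=6) a[fast]=8≠a[slow]=7 write a[6]=8 → slow++,fast++
(s=6,f=7) a[fast]=8=a[slow] dup → fast++
(s=6,f=8) a[fast]=9≠a[slow]=8 write a[7]=9 → slow++,fast++
(s=7,f=9) a[fast]=9=a[slow] dup → fast++
(s=7,f=10) a[fast]=10≠a[slow]=9 write a[8]=10 → slow++,fast++
(s=8,f=11) a[fast]=11≠a[slow]=10 write a[9]=11 → slow++,fast++
(s=9,f=12) a[fast]=11=a[slow] dup → fast++
(s=9,f=13) a[fast]=12≠a[slow]=11 write a[10]=12 → slow++,fast++
(s=10,f=14) a[fast]=13≠a[slow]=12 write a[11]=13 → slow++,fast++

length 11; prefix = [1, 3, 4, 5, 7, 8, 9, 10, 11, 12, 13]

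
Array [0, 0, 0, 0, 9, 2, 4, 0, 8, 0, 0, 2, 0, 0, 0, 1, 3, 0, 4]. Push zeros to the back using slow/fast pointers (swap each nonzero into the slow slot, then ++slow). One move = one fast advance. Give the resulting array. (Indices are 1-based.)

slow=1 fast=1: a[fast]=0, fast++
slow=1 fast=2: a[fast]=0, fast++
slow=1 fast=3: a[fast]=0, fast++
slow=1 fast=4: a[fast]=0, fast++
slow=1 fast=5: a[fast]=9≠0 swap→a[1]=9, slow++,fast++
slow=2 fast=6: a[fast]=2≠0 swap→a[2]=2, slow++,fast++
slow=3 fast=7: a[fast]=4≠0 swap→a[3]=4, slow++,fast++
slow=4 fast=8: a[fast]=0, fast++
slow=4 fast=9: a[fast]=8≠0 swap→a[4]=8, slow++,fast++
slow=5 fast=10: a[fast]=0, fast++
slow=5 fast=11: a[fast]=0, fast++
slow=5 fast=12: a[fast]=2≠0 swap→a[5]=2, slow++,fast++
slow=6 fast=13: a[fast]=0, fast++
slow=6 fast=14: a[fast]=0, fast++
slow=6 fast=15: a[fast]=0, fast++
slow=6 fast=16: a[fast]=1≠0 swap→a[6]=1, slow++,fast++
slow=7 fast=17: a[fast]=3≠0 swap→a[7]=3, slow++,fast++
slow=8 fast=18: a[fast]=0, fast++
slow=8 fast=19: a[fast]=4≠0 swap→a[8]=4, slow++,fast++

[9, 2, 4, 8, 2, 1, 3, 4, 0, 0, 0, 0, 0, 0, 0, 0, 0, 0, 0]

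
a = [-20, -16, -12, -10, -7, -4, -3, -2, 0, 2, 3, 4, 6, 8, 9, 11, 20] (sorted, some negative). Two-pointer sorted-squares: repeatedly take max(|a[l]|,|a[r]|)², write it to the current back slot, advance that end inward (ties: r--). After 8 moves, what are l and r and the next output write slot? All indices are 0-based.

[0,16] |-20|<=|20| out[16]=400 → r--
[0,15] |-20|>|11| out[15]=400 → l++
[1,15] |-16|>|11| out[14]=256 → l++
[2,15] |-12|>|11| out[13]=144 → l++
[3,15] |-10|<=|11| out[12]=121 → r--
[3,14] |-10|>|9| out[11]=100 → l++
[4,14] |-7|<=|9| out[10]=81 → r--
[4,13] |-7|<=|8| out[9]=64 → r--

l=4, r=12, next write slot=8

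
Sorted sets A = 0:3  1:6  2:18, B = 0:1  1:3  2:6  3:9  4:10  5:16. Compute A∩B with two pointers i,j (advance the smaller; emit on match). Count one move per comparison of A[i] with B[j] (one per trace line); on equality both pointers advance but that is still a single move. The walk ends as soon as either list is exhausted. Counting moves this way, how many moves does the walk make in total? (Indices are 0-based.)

6 moves

[i=0,j=0] 3>1 → j++
[i=0,j=1] 3==3 emit → i++,j++
[i=1,j=2] 6==6 emit → i++,j++
[i=2,j=3] 18>9 → j++
[i=2,j=4] 18>10 → j++
[i=2,j=5] 18>16 → j++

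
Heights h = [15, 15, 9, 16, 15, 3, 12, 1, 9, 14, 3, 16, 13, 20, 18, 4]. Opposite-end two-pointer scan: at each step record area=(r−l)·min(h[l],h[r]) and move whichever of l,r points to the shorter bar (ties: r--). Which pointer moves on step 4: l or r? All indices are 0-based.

l=0 r=15: min(15,4)*15=60 best=60 *, r--
l=0 r=14: min(15,18)*14=210 best=210 *, l++
l=1 r=14: min(15,18)*13=195 best=210, l++
l=2 r=14: min(9,18)*12=108 best=210, l++

l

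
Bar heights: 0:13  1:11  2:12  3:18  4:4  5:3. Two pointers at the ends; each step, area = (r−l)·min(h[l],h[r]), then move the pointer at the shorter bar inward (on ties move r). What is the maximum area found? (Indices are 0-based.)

max area = 39

l=0 r=5: min(13,3)*5=15 best=15 *, r--
l=0 r=4: min(13,4)*4=16 best=16 *, r--
l=0 r=3: min(13,18)*3=39 best=39 *, l++
l=1 r=3: min(11,18)*2=22 best=39, l++
l=2 r=3: min(12,18)*1=12 best=39, l++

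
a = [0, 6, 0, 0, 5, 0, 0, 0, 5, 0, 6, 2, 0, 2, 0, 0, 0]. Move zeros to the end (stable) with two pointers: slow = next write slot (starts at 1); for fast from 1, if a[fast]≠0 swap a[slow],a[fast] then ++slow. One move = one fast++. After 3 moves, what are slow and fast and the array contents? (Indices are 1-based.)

slow=2, fast=4, a=[6, 0, 0, 0, 5, 0, 0, 0, 5, 0, 6, 2, 0, 2, 0, 0, 0]

(s=1,f=1) a[fast]=0 → fast++
(s=1,f=2) a[fast]=6≠0 swap→a[1]=6 → slow++,fast++
(s=2,f=3) a[fast]=0 → fast++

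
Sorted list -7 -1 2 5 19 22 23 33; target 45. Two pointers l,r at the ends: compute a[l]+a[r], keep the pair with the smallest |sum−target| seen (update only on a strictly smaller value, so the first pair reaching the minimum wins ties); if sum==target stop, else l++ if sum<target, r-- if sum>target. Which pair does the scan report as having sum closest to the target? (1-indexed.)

l=1 r=8: -7+33=26 d=19 *, l++
l=2 r=8: -1+33=32 d=13 *, l++
l=3 r=8: 2+33=35 d=10 *, l++
l=4 r=8: 5+33=38 d=7 *, l++
l=5 r=8: 19+33=52 d=7, r--
l=5 r=7: 19+23=42 d=3 *, l++
l=6 r=7: 22+23=45 d=0 *, stop

pair (22, 23) with sum 45 (|Δ|=0)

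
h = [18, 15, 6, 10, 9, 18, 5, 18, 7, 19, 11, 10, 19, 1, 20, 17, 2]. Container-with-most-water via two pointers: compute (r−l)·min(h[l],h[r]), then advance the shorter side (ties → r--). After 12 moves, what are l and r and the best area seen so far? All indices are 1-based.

l=1 r=17: min(18,2)*16=32 best=32 *, r--
l=1 r=16: min(18,17)*15=255 best=255 *, r--
l=1 r=15: min(18,20)*14=252 best=255, l++
l=2 r=15: min(15,20)*13=195 best=255, l++
l=3 r=15: min(6,20)*12=72 best=255, l++
l=4 r=15: min(10,20)*11=110 best=255, l++
l=5 r=15: min(9,20)*10=90 best=255, l++
l=6 r=15: min(18,20)*9=162 best=255, l++
l=7 r=15: min(5,20)*8=40 best=255, l++
l=8 r=15: min(18,20)*7=126 best=255, l++
l=9 r=15: min(7,20)*6=42 best=255, l++
l=10 r=15: min(19,20)*5=95 best=255, l++

l=11, r=15, best area=255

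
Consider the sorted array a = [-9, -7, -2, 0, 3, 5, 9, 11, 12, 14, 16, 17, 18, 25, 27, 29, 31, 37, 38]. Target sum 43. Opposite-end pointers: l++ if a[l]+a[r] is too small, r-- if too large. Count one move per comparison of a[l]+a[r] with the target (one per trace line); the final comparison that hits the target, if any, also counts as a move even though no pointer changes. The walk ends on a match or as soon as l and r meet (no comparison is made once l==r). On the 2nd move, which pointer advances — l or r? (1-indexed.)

l

[1,19] -9+38=29 <43 → l++
[2,19] -7+38=31 <43 → l++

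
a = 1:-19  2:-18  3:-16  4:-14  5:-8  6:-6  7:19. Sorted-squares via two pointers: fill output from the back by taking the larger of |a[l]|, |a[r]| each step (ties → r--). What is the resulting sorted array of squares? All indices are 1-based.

l=1 r=7: |-19|<=|19| out[7]=361, r--
l=1 r=6: |-19|>|-6| out[6]=361, l++
l=2 r=6: |-18|>|-6| out[5]=324, l++
l=3 r=6: |-16|>|-6| out[4]=256, l++
l=4 r=6: |-14|>|-6| out[3]=196, l++
l=5 r=6: |-8|>|-6| out[2]=64, l++
l=6 r=6: |-6|<=|-6| out[1]=36, r--

[36, 64, 196, 256, 324, 361, 361]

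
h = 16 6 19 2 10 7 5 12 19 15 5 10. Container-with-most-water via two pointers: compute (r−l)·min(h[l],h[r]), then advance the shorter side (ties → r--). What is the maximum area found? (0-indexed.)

[0,11] min(16,10)*11=110 best=110 * → r--
[0,10] min(16,5)*10=50 best=110 → r--
[0,9] min(16,15)*9=135 best=135 * → r--
[0,8] min(16,19)*8=128 best=135 → l++
[1,8] min(6,19)*7=42 best=135 → l++
[2,8] min(19,19)*6=114 best=135 → r--
[2,7] min(19,12)*5=60 best=135 → r--
[2,6] min(19,5)*4=20 best=135 → r--
[2,5] min(19,7)*3=21 best=135 → r--
[2,4] min(19,10)*2=20 best=135 → r--
[2,3] min(19,2)*1=2 best=135 → r--

max area = 135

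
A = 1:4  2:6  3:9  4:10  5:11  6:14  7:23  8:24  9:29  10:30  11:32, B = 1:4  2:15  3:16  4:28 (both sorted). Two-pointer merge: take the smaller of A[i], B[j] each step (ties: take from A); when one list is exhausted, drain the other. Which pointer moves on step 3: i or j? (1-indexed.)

i

i=1 j=1: A[i]=4<=B[j]=4 take 4, i++
i=2 j=1: A[i]=6>B[j]=4 take 4, j++
i=2 j=2: A[i]=6<=B[j]=15 take 6, i++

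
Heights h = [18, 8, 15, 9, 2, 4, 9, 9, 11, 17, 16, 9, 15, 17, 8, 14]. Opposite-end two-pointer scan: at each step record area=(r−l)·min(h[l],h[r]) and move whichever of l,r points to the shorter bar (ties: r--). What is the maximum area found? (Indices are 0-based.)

max area = 221

l=0 r=15: min(18,14)*15=210 best=210 *, r--
l=0 r=14: min(18,8)*14=112 best=210, r--
l=0 r=13: min(18,17)*13=221 best=221 *, r--
l=0 r=12: min(18,15)*12=180 best=221, r--
l=0 r=11: min(18,9)*11=99 best=221, r--
l=0 r=10: min(18,16)*10=160 best=221, r--
l=0 r=9: min(18,17)*9=153 best=221, r--
l=0 r=8: min(18,11)*8=88 best=221, r--
l=0 r=7: min(18,9)*7=63 best=221, r--
l=0 r=6: min(18,9)*6=54 best=221, r--
l=0 r=5: min(18,4)*5=20 best=221, r--
l=0 r=4: min(18,2)*4=8 best=221, r--
l=0 r=3: min(18,9)*3=27 best=221, r--
l=0 r=2: min(18,15)*2=30 best=221, r--
l=0 r=1: min(18,8)*1=8 best=221, r--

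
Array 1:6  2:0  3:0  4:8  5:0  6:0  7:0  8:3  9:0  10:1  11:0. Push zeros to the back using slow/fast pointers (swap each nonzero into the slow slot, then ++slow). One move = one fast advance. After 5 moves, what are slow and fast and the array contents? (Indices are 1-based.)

slow=3, fast=6, a=[6, 8, 0, 0, 0, 0, 0, 3, 0, 1, 0]

(s=1,f=1) a[fast]=6≠0 swap→a[1]=6 → slow++,fast++
(s=2,f=2) a[fast]=0 → fast++
(s=2,f=3) a[fast]=0 → fast++
(s=2,f=4) a[fast]=8≠0 swap→a[2]=8 → slow++,fast++
(s=3,f=5) a[fast]=0 → fast++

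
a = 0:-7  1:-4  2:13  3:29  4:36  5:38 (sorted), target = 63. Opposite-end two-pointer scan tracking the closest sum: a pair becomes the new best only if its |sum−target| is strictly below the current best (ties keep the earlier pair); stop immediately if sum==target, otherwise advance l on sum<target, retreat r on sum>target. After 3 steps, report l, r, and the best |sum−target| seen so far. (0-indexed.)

l=3, r=5, best |Δ|=12

[0,5] -7+38=31 d=32 * → l++
[1,5] -4+38=34 d=29 * → l++
[2,5] 13+38=51 d=12 * → l++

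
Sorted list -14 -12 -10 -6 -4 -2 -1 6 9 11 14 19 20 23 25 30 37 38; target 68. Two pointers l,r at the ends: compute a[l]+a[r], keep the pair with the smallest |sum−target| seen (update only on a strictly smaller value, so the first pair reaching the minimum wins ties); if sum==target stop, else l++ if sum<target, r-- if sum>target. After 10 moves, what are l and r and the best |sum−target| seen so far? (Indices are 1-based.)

l=1 r=18: -14+38=24 d=44 *, l++
l=2 r=18: -12+38=26 d=42 *, l++
l=3 r=18: -10+38=28 d=40 *, l++
l=4 r=18: -6+38=32 d=36 *, l++
l=5 r=18: -4+38=34 d=34 *, l++
l=6 r=18: -2+38=36 d=32 *, l++
l=7 r=18: -1+38=37 d=31 *, l++
l=8 r=18: 6+38=44 d=24 *, l++
l=9 r=18: 9+38=47 d=21 *, l++
l=10 r=18: 11+38=49 d=19 *, l++

l=11, r=18, best |Δ|=19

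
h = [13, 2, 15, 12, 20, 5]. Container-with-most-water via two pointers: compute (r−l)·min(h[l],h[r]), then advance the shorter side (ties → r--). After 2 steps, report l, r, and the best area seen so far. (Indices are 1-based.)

l=2, r=5, best area=52

[1,6] min(13,5)*5=25 best=25 * → r--
[1,5] min(13,20)*4=52 best=52 * → l++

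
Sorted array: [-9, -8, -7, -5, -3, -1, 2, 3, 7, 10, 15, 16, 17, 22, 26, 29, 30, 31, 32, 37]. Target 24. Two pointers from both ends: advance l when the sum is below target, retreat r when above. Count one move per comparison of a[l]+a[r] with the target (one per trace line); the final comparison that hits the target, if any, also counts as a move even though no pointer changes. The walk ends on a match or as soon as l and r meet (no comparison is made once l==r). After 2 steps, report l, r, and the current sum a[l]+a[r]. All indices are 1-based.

l=1 r=20: -9+37=28 >24, r--
l=1 r=19: -9+32=23 <24, l++

l=2, r=19, sum=24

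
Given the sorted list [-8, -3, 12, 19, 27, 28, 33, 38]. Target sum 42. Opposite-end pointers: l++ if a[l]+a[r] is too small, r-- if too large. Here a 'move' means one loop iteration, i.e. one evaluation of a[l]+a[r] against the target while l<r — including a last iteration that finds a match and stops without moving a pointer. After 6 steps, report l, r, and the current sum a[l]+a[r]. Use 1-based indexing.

l=4, r=5, sum=46

l=1 r=8: -8+38=30 <42, l++
l=2 r=8: -3+38=35 <42, l++
l=3 r=8: 12+38=50 >42, r--
l=3 r=7: 12+33=45 >42, r--
l=3 r=6: 12+28=40 <42, l++
l=4 r=6: 19+28=47 >42, r--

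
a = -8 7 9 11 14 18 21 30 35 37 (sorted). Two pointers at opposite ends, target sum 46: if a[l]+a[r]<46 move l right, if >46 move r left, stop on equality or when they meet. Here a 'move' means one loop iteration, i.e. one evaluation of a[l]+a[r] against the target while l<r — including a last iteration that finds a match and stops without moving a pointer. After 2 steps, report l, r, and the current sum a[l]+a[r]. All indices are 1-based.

[1,10] -8+37=29 <46 → l++
[2,10] 7+37=44 <46 → l++

l=3, r=10, sum=46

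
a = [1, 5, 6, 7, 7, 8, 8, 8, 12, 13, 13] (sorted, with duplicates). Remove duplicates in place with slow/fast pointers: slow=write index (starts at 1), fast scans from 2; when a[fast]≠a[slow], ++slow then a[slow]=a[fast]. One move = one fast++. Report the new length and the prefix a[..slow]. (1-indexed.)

length 7; prefix = [1, 5, 6, 7, 8, 12, 13]

(s=1,f=2) a[fast]=5≠a[slow]=1 write a[2]=5 → slow++,fast++
(s=2,f=3) a[fast]=6≠a[slow]=5 write a[3]=6 → slow++,fast++
(s=3,f=4) a[fast]=7≠a[slow]=6 write a[4]=7 → slow++,fast++
(s=4,f=5) a[fast]=7=a[slow] dup → fast++
(s=4,f=6) a[fast]=8≠a[slow]=7 write a[5]=8 → slow++,fast++
(s=5,f=7) a[fast]=8=a[slow] dup → fast++
(s=5,f=8) a[fast]=8=a[slow] dup → fast++
(s=5,f=9) a[fast]=12≠a[slow]=8 write a[6]=12 → slow++,fast++
(s=6,f=10) a[fast]=13≠a[slow]=12 write a[7]=13 → slow++,fast++
(s=7,f=11) a[fast]=13=a[slow] dup → fast++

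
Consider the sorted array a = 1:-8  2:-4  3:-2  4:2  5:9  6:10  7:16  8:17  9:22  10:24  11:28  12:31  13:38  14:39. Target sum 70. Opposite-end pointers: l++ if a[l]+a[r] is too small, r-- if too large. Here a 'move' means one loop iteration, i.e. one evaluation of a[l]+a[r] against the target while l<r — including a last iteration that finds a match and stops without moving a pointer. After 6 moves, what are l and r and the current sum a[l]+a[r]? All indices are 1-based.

l=7, r=14, sum=55

l=1 r=14: -8+39=31 <70, l++
l=2 r=14: -4+39=35 <70, l++
l=3 r=14: -2+39=37 <70, l++
l=4 r=14: 2+39=41 <70, l++
l=5 r=14: 9+39=48 <70, l++
l=6 r=14: 10+39=49 <70, l++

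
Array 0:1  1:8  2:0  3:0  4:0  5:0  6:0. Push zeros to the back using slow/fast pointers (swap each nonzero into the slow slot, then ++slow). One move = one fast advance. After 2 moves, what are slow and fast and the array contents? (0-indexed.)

slow=2, fast=2, a=[1, 8, 0, 0, 0, 0, 0]

slow=0 fast=0: a[fast]=1≠0 swap→a[0]=1, slow++,fast++
slow=1 fast=1: a[fast]=8≠0 swap→a[1]=8, slow++,fast++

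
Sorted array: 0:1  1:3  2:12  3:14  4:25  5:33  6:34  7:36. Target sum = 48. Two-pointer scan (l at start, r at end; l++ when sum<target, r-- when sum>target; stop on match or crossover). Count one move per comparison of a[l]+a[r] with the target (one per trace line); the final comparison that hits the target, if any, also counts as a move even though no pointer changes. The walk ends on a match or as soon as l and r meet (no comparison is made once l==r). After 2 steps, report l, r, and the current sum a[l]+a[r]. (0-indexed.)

l=0 r=7: 1+36=37 <48, l++
l=1 r=7: 3+36=39 <48, l++

l=2, r=7, sum=48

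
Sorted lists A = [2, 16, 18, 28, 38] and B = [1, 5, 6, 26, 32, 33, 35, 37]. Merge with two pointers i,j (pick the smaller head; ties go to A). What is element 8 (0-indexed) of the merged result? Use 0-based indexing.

merged[8] = 32

i=0 j=0: A[i]=2>B[j]=1 take 1, j++
i=0 j=1: A[i]=2<=B[j]=5 take 2, i++
i=1 j=1: A[i]=16>B[j]=5 take 5, j++
i=1 j=2: A[i]=16>B[j]=6 take 6, j++
i=1 j=3: A[i]=16<=B[j]=26 take 16, i++
i=2 j=3: A[i]=18<=B[j]=26 take 18, i++
i=3 j=3: A[i]=28>B[j]=26 take 26, j++
i=3 j=4: A[i]=28<=B[j]=32 take 28, i++
i=4 j=4: A[i]=38>B[j]=32 take 32, j++
i=4 j=5: A[i]=38>B[j]=33 take 33, j++
i=4 j=6: A[i]=38>B[j]=35 take 35, j++
i=4 j=7: A[i]=38>B[j]=37 take 37, j++
i=4 j=8: B done, take A[i]=38, i++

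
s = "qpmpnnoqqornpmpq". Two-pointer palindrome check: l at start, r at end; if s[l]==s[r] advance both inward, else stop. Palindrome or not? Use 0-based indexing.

[0,15] 'q'=='q' → l++,r--
[1,14] 'p'=='p' → l++,r--
[2,13] 'm'=='m' → l++,r--
[3,12] 'p'=='p' → l++,r--
[4,11] 'n'=='n' → l++,r--
[5,10] 'n'!='r' → stop

not a palindrome (mismatch at 5,10)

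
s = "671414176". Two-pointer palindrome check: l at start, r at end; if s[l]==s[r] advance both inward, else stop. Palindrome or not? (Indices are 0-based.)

[0,8] '6'=='6' → l++,r--
[1,7] '7'=='7' → l++,r--
[2,6] '1'=='1' → l++,r--
[3,5] '4'=='4' → l++,r--

palindrome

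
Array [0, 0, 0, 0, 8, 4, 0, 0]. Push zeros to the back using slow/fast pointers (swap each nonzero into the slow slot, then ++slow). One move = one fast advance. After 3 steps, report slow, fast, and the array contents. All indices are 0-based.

slow=0, fast=3, a=[0, 0, 0, 0, 8, 4, 0, 0]

slow=0 fast=0: a[fast]=0, fast++
slow=0 fast=1: a[fast]=0, fast++
slow=0 fast=2: a[fast]=0, fast++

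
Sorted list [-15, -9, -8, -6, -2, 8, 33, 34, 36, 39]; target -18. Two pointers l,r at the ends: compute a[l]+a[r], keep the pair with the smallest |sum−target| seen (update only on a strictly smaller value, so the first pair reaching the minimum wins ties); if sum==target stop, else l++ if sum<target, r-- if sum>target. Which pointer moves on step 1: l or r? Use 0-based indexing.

[0,9] -15+39=24 d=42 * → r--

r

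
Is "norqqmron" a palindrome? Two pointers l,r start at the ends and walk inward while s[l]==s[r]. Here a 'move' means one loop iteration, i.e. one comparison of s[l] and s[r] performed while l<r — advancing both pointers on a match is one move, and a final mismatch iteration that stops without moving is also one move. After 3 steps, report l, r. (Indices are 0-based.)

l=3, r=5

l=0 r=8: 'n'=='n', l++,r--
l=1 r=7: 'o'=='o', l++,r--
l=2 r=6: 'r'=='r', l++,r--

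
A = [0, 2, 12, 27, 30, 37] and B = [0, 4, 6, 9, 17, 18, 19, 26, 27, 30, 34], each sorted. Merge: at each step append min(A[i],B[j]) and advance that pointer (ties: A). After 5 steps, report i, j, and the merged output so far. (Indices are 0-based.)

i=2, j=3, merged so far=[0, 0, 2, 4, 6]

i=0 j=0: A[i]=0<=B[j]=0 take 0, i++
i=1 j=0: A[i]=2>B[j]=0 take 0, j++
i=1 j=1: A[i]=2<=B[j]=4 take 2, i++
i=2 j=1: A[i]=12>B[j]=4 take 4, j++
i=2 j=2: A[i]=12>B[j]=6 take 6, j++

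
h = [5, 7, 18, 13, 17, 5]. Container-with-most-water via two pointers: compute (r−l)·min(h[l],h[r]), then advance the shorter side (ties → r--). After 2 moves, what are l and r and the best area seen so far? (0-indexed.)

l=0 r=5: min(5,5)*5=25 best=25 *, r--
l=0 r=4: min(5,17)*4=20 best=25, l++

l=1, r=4, best area=25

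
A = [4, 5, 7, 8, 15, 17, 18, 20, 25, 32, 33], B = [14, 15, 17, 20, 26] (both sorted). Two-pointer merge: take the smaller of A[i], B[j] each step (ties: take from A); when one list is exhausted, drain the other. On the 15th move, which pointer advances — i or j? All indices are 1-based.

i

[i=1,j=1] A[i]=4<=B[j]=14 take 4 → i++
[i=2,j=1] A[i]=5<=B[j]=14 take 5 → i++
[i=3,j=1] A[i]=7<=B[j]=14 take 7 → i++
[i=4,j=1] A[i]=8<=B[j]=14 take 8 → i++
[i=5,j=1] A[i]=15>B[j]=14 take 14 → j++
[i=5,j=2] A[i]=15<=B[j]=15 take 15 → i++
[i=6,j=2] A[i]=17>B[j]=15 take 15 → j++
[i=6,j=3] A[i]=17<=B[j]=17 take 17 → i++
[i=7,j=3] A[i]=18>B[j]=17 take 17 → j++
[i=7,j=4] A[i]=18<=B[j]=20 take 18 → i++
[i=8,j=4] A[i]=20<=B[j]=20 take 20 → i++
[i=9,j=4] A[i]=25>B[j]=20 take 20 → j++
[i=9,j=5] A[i]=25<=B[j]=26 take 25 → i++
[i=10,j=5] A[i]=32>B[j]=26 take 26 → j++
[i=10,j=6] B done, take A[i]=32 → i++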